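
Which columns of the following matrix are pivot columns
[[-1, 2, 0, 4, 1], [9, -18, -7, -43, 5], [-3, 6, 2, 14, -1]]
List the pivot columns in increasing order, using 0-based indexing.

r1 := -1·r1
  [  1   -2   0   -4  -1 ]
  [  9  -18  -7  -43   5 ]
  [ -3    6   2   14  -1 ]
r2 := r2 − 9·r1
  [  1  -2   0  -4  -1 ]
  [  0   0  -7  -7  14 ]
  [ -3   6   2  14  -1 ]
r3 := r3 + 3·r1
  [ 1  -2   0  -4  -1 ]
  [ 0   0  -7  -7  14 ]
  [ 0   0   2   2  -4 ]
r2 := -1/7·r2
  [ 1  -2  0  -4  -1 ]
  [ 0   0  1   1  -2 ]
  [ 0   0  2   2  -4 ]
r3 := r3 − 2·r2
  [ 1  -2  0  -4  -1 ]
  [ 0   0  1   1  -2 ]
  [ 0   0  0   0   0 ]
Pivot columns are the columns containing a leading 1.

0, 2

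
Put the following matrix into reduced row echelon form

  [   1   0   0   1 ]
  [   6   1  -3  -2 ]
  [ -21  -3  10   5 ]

R2 -> R2 − 6·R1
  [   1   0   0   1 ]
  [   0   1  -3  -8 ]
  [ -21  -3  10   5 ]
R3 -> R3 + 21·R1
  [ 1   0   0   1 ]
  [ 0   1  -3  -8 ]
  [ 0  -3  10  26 ]
R3 -> R3 + 3·R2
  [ 1  0   0   1 ]
  [ 0  1  -3  -8 ]
  [ 0  0   1   2 ]
R2 -> R2 + 3·R3
  [ 1  0  0   1 ]
  [ 0  1  0  -2 ]
  [ 0  0  1   2 ]

[[1, 0, 0, 1], [0, 1, 0, -2], [0, 0, 1, 2]]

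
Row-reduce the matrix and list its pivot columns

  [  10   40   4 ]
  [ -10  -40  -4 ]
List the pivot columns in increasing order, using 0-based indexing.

0

R1 → 1/10·R1
  [   1    4  2/5 ]
  [ -10  -40   -4 ]
R2 → R2 + 10·R1
  [ 1  4  2/5 ]
  [ 0  0    0 ]
Pivot columns are the columns containing a leading 1.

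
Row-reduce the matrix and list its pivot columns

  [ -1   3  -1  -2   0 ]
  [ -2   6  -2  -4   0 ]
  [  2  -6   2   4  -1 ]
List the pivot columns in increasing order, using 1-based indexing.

Multiply R1 by -1.
  [  1  -3   1   2   0 ]
  [ -2   6  -2  -4   0 ]
  [  2  -6   2   4  -1 ]
Add 2 times R1 to R2.
  [ 1  -3  1  2   0 ]
  [ 0   0  0  0   0 ]
  [ 2  -6  2  4  -1 ]
Subtract 2 times R1 from R3.
  [ 1  -3  1  2   0 ]
  [ 0   0  0  0   0 ]
  [ 0   0  0  0  -1 ]
Swap R2 and R3.
  [ 1  -3  1  2   0 ]
  [ 0   0  0  0  -1 ]
  [ 0   0  0  0   0 ]
Multiply R2 by -1.
  [ 1  -3  1  2  0 ]
  [ 0   0  0  0  1 ]
  [ 0   0  0  0  0 ]
Pivot columns are the columns containing a leading 1.

1, 5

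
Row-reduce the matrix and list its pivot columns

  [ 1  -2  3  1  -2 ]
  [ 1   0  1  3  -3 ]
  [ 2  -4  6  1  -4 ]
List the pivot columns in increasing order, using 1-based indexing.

1, 2, 4

r2 -> r2 − r1
  [ 1  -2   3  1  -2 ]
  [ 0   2  -2  2  -1 ]
  [ 2  -4   6  1  -4 ]
r3 -> r3 − 2·r1
  [ 1  -2   3   1  -2 ]
  [ 0   2  -2   2  -1 ]
  [ 0   0   0  -1   0 ]
r2 -> 1/2·r2
  [ 1  -2   3   1    -2 ]
  [ 0   1  -1   1  -1/2 ]
  [ 0   0   0  -1     0 ]
r3 -> -1·r3
  [ 1  -2   3  1    -2 ]
  [ 0   1  -1  1  -1/2 ]
  [ 0   0   0  1     0 ]
r2 -> r2 − r3
  [ 1  -2   3  1    -2 ]
  [ 0   1  -1  0  -1/2 ]
  [ 0   0   0  1     0 ]
r1 -> r1 − r3
  [ 1  -2   3  0    -2 ]
  [ 0   1  -1  0  -1/2 ]
  [ 0   0   0  1     0 ]
r1 -> r1 + 2·r2
  [ 1  0   1  0    -3 ]
  [ 0  1  -1  0  -1/2 ]
  [ 0  0   0  1     0 ]
Pivot columns are the columns containing a leading 1.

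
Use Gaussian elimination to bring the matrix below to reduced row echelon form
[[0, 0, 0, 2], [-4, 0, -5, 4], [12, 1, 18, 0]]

r1 ↔ r2
r1 → -1/4·r1
r3 → r3 − 12·r1
r2 ↔ r3
r3 → 1/2·r3
r2 → r2 − 12·r3
r1 → r1 + r3

[[1, 0, 5/4, 0], [0, 1, 3, 0], [0, 0, 0, 1]]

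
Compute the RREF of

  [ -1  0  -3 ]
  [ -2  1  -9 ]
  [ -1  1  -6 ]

[[1, 0, 3], [0, 1, -3], [0, 0, 0]]

ρ1 -> -1·ρ1
  [  1  0   3 ]
  [ -2  1  -9 ]
  [ -1  1  -6 ]
ρ2 -> ρ2 + 2·ρ1
  [  1  0   3 ]
  [  0  1  -3 ]
  [ -1  1  -6 ]
ρ3 -> ρ3 + ρ1
  [ 1  0   3 ]
  [ 0  1  -3 ]
  [ 0  1  -3 ]
ρ3 -> ρ3 − ρ2
  [ 1  0   3 ]
  [ 0  1  -3 ]
  [ 0  0   0 ]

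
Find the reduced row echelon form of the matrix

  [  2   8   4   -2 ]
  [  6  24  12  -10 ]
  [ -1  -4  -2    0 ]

[[1, 4, 2, 0], [0, 0, 0, 1], [0, 0, 0, 0]]

r1 ← 1/2·r1
  [  1   4   2   -1 ]
  [  6  24  12  -10 ]
  [ -1  -4  -2    0 ]
r2 ← r2 − 6·r1
  [  1   4   2  -1 ]
  [  0   0   0  -4 ]
  [ -1  -4  -2   0 ]
r3 ← r3 + r1
  [ 1  4  2  -1 ]
  [ 0  0  0  -4 ]
  [ 0  0  0  -1 ]
r2 ← -1/4·r2
  [ 1  4  2  -1 ]
  [ 0  0  0   1 ]
  [ 0  0  0  -1 ]
r3 ← r3 + r2
  [ 1  4  2  -1 ]
  [ 0  0  0   1 ]
  [ 0  0  0   0 ]
r1 ← r1 + r2
  [ 1  4  2  0 ]
  [ 0  0  0  1 ]
  [ 0  0  0  0 ]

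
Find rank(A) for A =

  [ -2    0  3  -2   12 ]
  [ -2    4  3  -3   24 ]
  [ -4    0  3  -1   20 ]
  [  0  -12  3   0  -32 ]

R1 := -1/2·R1
  [  1    0  -3/2   1   -6 ]
  [ -2    4     3  -3   24 ]
  [ -4    0     3  -1   20 ]
  [  0  -12     3   0  -32 ]
R2 := R2 + 2·R1
  [  1    0  -3/2   1   -6 ]
  [  0    4     0  -1   12 ]
  [ -4    0     3  -1   20 ]
  [  0  -12     3   0  -32 ]
R3 := R3 + 4·R1
  [ 1    0  -3/2   1   -6 ]
  [ 0    4     0  -1   12 ]
  [ 0    0    -3   3   -4 ]
  [ 0  -12     3   0  -32 ]
R2 := 1/4·R2
  [ 1    0  -3/2     1   -6 ]
  [ 0    1     0  -1/4    3 ]
  [ 0    0    -3     3   -4 ]
  [ 0  -12     3     0  -32 ]
R4 := R4 + 12·R2
  [ 1  0  -3/2     1  -6 ]
  [ 0  1     0  -1/4   3 ]
  [ 0  0    -3     3  -4 ]
  [ 0  0     3    -3   4 ]
R3 := -1/3·R3
  [ 1  0  -3/2     1   -6 ]
  [ 0  1     0  -1/4    3 ]
  [ 0  0     1    -1  4/3 ]
  [ 0  0     3    -3    4 ]
R4 := R4 − 3·R3
  [ 1  0  -3/2     1   -6 ]
  [ 0  1     0  -1/4    3 ]
  [ 0  0     1    -1  4/3 ]
  [ 0  0     0     0    0 ]
R1 := R1 + 3/2·R3
  [ 1  0  0  -1/2   -4 ]
  [ 0  1  0  -1/4    3 ]
  [ 0  0  1    -1  4/3 ]
  [ 0  0  0     0    0 ]
The reduced form has 3 nonzero rows.

rank = 3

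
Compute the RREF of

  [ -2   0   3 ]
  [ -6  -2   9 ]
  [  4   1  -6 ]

[[1, 0, -3/2], [0, 1, 0], [0, 0, 0]]

R1 ← -1/2·R1
  [  1   0  -3/2 ]
  [ -6  -2     9 ]
  [  4   1    -6 ]
R2 ← R2 + 6·R1
  [ 1   0  -3/2 ]
  [ 0  -2     0 ]
  [ 4   1    -6 ]
R3 ← R3 − 4·R1
  [ 1   0  -3/2 ]
  [ 0  -2     0 ]
  [ 0   1     0 ]
R2 ← -1/2·R2
  [ 1  0  -3/2 ]
  [ 0  1     0 ]
  [ 0  1     0 ]
R3 ← R3 − R2
  [ 1  0  -3/2 ]
  [ 0  1     0 ]
  [ 0  0     0 ]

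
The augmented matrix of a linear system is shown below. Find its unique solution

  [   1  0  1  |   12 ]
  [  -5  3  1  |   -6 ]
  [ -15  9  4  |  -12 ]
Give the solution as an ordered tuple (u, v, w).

(6, 6, 6)

Add 5 times R1 to R2.
  [   1  0  1  |   12 ]
  [   0  3  6  |   54 ]
  [ -15  9  4  |  -12 ]
Add 15 times R1 to R3.
  [ 1  0   1  |   12 ]
  [ 0  3   6  |   54 ]
  [ 0  9  19  |  168 ]
Multiply R2 by 1/3.
  [ 1  0   1  |   12 ]
  [ 0  1   2  |   18 ]
  [ 0  9  19  |  168 ]
Subtract 9 times R2 from R3.
  [ 1  0  1  |  12 ]
  [ 0  1  2  |  18 ]
  [ 0  0  1  |   6 ]
Subtract 2 times R3 from R2.
  [ 1  0  1  |  12 ]
  [ 0  1  0  |   6 ]
  [ 0  0  1  |   6 ]
Subtract R3 from R1.
  [ 1  0  0  |  6 ]
  [ 0  1  0  |  6 ]
  [ 0  0  1  |  6 ]
Reading off the last column: u = 6, v = 6, w = 6.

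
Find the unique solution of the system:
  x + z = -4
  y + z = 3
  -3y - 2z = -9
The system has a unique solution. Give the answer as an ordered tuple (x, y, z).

(-4, 3, 0)

Form the augmented matrix and row-reduce:
  [ 1   0   1  |  -4 ]
  [ 0   1   1  |   3 ]
  [ 0  -3  -2  |  -9 ]
Add 3 times R2 to R3.
  [ 1  0  1  |  -4 ]
  [ 0  1  1  |   3 ]
  [ 0  0  1  |   0 ]
Subtract R3 from R2.
  [ 1  0  1  |  -4 ]
  [ 0  1  0  |   3 ]
  [ 0  0  1  |   0 ]
Subtract R3 from R1.
  [ 1  0  0  |  -4 ]
  [ 0  1  0  |   3 ]
  [ 0  0  1  |   0 ]
Reading off the last column: x = -4, y = 3, z = 0.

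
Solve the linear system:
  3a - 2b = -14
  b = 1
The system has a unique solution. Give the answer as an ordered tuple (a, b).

(-4, 1)

Form the augmented matrix and row-reduce:
  [ 3  -2  |  -14 ]
  [ 0   1  |    1 ]
R1 -> 1/3·R1
  [ 1  -2/3  |  -14/3 ]
  [ 0     1  |      1 ]
R1 -> R1 + 2/3·R2
  [ 1  0  |  -4 ]
  [ 0  1  |   1 ]
Reading off the last column: a = -4, b = 1.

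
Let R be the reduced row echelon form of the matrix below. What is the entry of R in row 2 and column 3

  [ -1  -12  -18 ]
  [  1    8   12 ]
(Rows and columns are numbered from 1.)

r1 ← -1·r1
  [ 1  12  18 ]
  [ 1   8  12 ]
r2 ← r2 − r1
  [ 1  12  18 ]
  [ 0  -4  -6 ]
r2 ← -1/4·r2
  [ 1  12   18 ]
  [ 0   1  3/2 ]
r1 ← r1 − 12·r2
  [ 1  0    0 ]
  [ 0  1  3/2 ]

3/2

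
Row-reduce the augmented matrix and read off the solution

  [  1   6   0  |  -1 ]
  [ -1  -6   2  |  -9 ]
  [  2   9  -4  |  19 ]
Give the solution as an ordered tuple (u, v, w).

r2 -> r2 + r1
  [ 1  6   0  |   -1 ]
  [ 0  0   2  |  -10 ]
  [ 2  9  -4  |   19 ]
r3 -> r3 − 2·r1
  [ 1   6   0  |   -1 ]
  [ 0   0   2  |  -10 ]
  [ 0  -3  -4  |   21 ]
r2 <=> r3
  [ 1   6   0  |   -1 ]
  [ 0  -3  -4  |   21 ]
  [ 0   0   2  |  -10 ]
r2 -> -1/3·r2
  [ 1  6    0  |   -1 ]
  [ 0  1  4/3  |   -7 ]
  [ 0  0    2  |  -10 ]
r3 -> 1/2·r3
  [ 1  6    0  |  -1 ]
  [ 0  1  4/3  |  -7 ]
  [ 0  0    1  |  -5 ]
r2 -> r2 − 4/3·r3
  [ 1  6  0  |    -1 ]
  [ 0  1  0  |  -1/3 ]
  [ 0  0  1  |    -5 ]
r1 -> r1 − 6·r2
  [ 1  0  0  |     1 ]
  [ 0  1  0  |  -1/3 ]
  [ 0  0  1  |    -5 ]
Reading off the last column: u = 1, v = -1/3, w = -5.

(1, -1/3, -5)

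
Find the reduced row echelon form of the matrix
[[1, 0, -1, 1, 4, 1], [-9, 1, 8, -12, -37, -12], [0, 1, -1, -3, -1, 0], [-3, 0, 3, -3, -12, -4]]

r2 -> r2 + 9·r1
r4 -> r4 + 3·r1
r3 -> r3 − r2
r3 -> 1/3·r3
r4 -> r4 + r3
r2 -> r2 + 3·r3
r1 -> r1 − r3

[[1, 0, -1, 1, 4, 0], [0, 1, -1, -3, -1, 0], [0, 0, 0, 0, 0, 1], [0, 0, 0, 0, 0, 0]]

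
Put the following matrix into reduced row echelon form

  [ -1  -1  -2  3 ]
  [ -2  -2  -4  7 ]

Multiply R1 by -1.
  [  1   1   2  -3 ]
  [ -2  -2  -4   7 ]
Add 2 times R1 to R2.
  [ 1  1  2  -3 ]
  [ 0  0  0   1 ]
Add 3 times R2 to R1.
  [ 1  1  2  0 ]
  [ 0  0  0  1 ]

[[1, 1, 2, 0], [0, 0, 0, 1]]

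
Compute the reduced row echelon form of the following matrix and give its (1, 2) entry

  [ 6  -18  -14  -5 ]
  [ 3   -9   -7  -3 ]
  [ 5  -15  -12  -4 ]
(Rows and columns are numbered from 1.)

r1 := 1/6·r1
r2 := r2 − 3·r1
r3 := r3 − 5·r1
r2 <=> r3
r2 := -3·r2
r3 := -2·r3
r2 := r2 + 1/2·r3
r1 := r1 + 5/6·r3
r1 := r1 + 7/3·r2

-3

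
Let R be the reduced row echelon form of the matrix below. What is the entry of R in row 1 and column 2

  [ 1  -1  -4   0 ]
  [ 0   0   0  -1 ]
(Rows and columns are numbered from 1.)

r2 -> -1·r2

-1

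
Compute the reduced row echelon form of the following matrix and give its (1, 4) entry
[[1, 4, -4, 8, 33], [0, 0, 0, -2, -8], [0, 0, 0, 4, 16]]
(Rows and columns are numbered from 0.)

4

R2 -> -1/2·R2
  [ 1  4  -4  8  33 ]
  [ 0  0   0  1   4 ]
  [ 0  0   0  4  16 ]
R3 -> R3 − 4·R2
  [ 1  4  -4  8  33 ]
  [ 0  0   0  1   4 ]
  [ 0  0   0  0   0 ]
R1 -> R1 − 8·R2
  [ 1  4  -4  0  1 ]
  [ 0  0   0  1  4 ]
  [ 0  0   0  0  0 ]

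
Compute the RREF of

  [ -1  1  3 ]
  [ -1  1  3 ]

ρ1 -> -1·ρ1
  [  1  -1  -3 ]
  [ -1   1   3 ]
ρ2 -> ρ2 + ρ1
  [ 1  -1  -3 ]
  [ 0   0   0 ]

[[1, -1, -3], [0, 0, 0]]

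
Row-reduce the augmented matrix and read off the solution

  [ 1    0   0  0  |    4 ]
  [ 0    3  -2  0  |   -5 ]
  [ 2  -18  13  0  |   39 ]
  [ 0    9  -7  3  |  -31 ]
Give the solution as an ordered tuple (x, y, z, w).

ρ3 → ρ3 − 2·ρ1
  [ 1    0   0  0  |    4 ]
  [ 0    3  -2  0  |   -5 ]
  [ 0  -18  13  0  |   31 ]
  [ 0    9  -7  3  |  -31 ]
ρ2 → 1/3·ρ2
  [ 1    0     0  0  |     4 ]
  [ 0    1  -2/3  0  |  -5/3 ]
  [ 0  -18    13  0  |    31 ]
  [ 0    9    -7  3  |   -31 ]
ρ3 → ρ3 + 18·ρ2
  [ 1  0     0  0  |     4 ]
  [ 0  1  -2/3  0  |  -5/3 ]
  [ 0  0     1  0  |     1 ]
  [ 0  9    -7  3  |   -31 ]
ρ4 → ρ4 − 9·ρ2
  [ 1  0     0  0  |     4 ]
  [ 0  1  -2/3  0  |  -5/3 ]
  [ 0  0     1  0  |     1 ]
  [ 0  0    -1  3  |   -16 ]
ρ4 → ρ4 + ρ3
  [ 1  0     0  0  |     4 ]
  [ 0  1  -2/3  0  |  -5/3 ]
  [ 0  0     1  0  |     1 ]
  [ 0  0     0  3  |   -15 ]
ρ4 → 1/3·ρ4
  [ 1  0     0  0  |     4 ]
  [ 0  1  -2/3  0  |  -5/3 ]
  [ 0  0     1  0  |     1 ]
  [ 0  0     0  1  |    -5 ]
ρ2 → ρ2 + 2/3·ρ3
  [ 1  0  0  0  |   4 ]
  [ 0  1  0  0  |  -1 ]
  [ 0  0  1  0  |   1 ]
  [ 0  0  0  1  |  -5 ]
Reading off the last column: x = 4, y = -1, z = 1, w = -5.

(4, -1, 1, -5)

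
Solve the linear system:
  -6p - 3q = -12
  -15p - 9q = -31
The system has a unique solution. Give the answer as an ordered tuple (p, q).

(5/3, 2/3)

Form the augmented matrix and row-reduce:
  [  -6  -3  |  -12 ]
  [ -15  -9  |  -31 ]
Multiply ρ1 by -1/6.
  [   1  1/2  |    2 ]
  [ -15   -9  |  -31 ]
Add 15 times ρ1 to ρ2.
  [ 1   1/2  |   2 ]
  [ 0  -3/2  |  -1 ]
Multiply ρ2 by -2/3.
  [ 1  1/2  |    2 ]
  [ 0    1  |  2/3 ]
Subtract 1/2 times ρ2 from ρ1.
  [ 1  0  |  5/3 ]
  [ 0  1  |  2/3 ]
Reading off the last column: p = 5/3, q = 2/3.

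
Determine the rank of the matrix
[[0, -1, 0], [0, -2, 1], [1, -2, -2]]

rank = 3

R1 ↔ R3
  [ 1  -2  -2 ]
  [ 0  -2   1 ]
  [ 0  -1   0 ]
R2 ← -1/2·R2
  [ 1  -2    -2 ]
  [ 0   1  -1/2 ]
  [ 0  -1     0 ]
R3 ← R3 + R2
  [ 1  -2    -2 ]
  [ 0   1  -1/2 ]
  [ 0   0  -1/2 ]
R3 ← -2·R3
  [ 1  -2    -2 ]
  [ 0   1  -1/2 ]
  [ 0   0     1 ]
R2 ← R2 + 1/2·R3
  [ 1  -2  -2 ]
  [ 0   1   0 ]
  [ 0   0   1 ]
R1 ← R1 + 2·R3
  [ 1  -2  0 ]
  [ 0   1  0 ]
  [ 0   0  1 ]
R1 ← R1 + 2·R2
  [ 1  0  0 ]
  [ 0  1  0 ]
  [ 0  0  1 ]
The reduced form has 3 nonzero rows.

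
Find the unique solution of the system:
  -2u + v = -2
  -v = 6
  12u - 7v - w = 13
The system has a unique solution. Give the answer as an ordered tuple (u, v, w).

(-2, -6, 5)

Form the augmented matrix and row-reduce:
  [ -2   1   0  |  -2 ]
  [  0  -1   0  |   6 ]
  [ 12  -7  -1  |  13 ]
R1 -> -1/2·R1
  [  1  -1/2   0  |   1 ]
  [  0    -1   0  |   6 ]
  [ 12    -7  -1  |  13 ]
R3 -> R3 − 12·R1
  [ 1  -1/2   0  |  1 ]
  [ 0    -1   0  |  6 ]
  [ 0    -1  -1  |  1 ]
R2 -> -1·R2
  [ 1  -1/2   0  |   1 ]
  [ 0     1   0  |  -6 ]
  [ 0    -1  -1  |   1 ]
R3 -> R3 + R2
  [ 1  -1/2   0  |   1 ]
  [ 0     1   0  |  -6 ]
  [ 0     0  -1  |  -5 ]
R3 -> -1·R3
  [ 1  -1/2  0  |   1 ]
  [ 0     1  0  |  -6 ]
  [ 0     0  1  |   5 ]
R1 -> R1 + 1/2·R2
  [ 1  0  0  |  -2 ]
  [ 0  1  0  |  -6 ]
  [ 0  0  1  |   5 ]
Reading off the last column: u = -2, v = -6, w = 5.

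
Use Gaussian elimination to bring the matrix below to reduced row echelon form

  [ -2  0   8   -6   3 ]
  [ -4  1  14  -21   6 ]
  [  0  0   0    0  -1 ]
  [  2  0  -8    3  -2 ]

Multiply r1 by -1/2.
  [  1  0  -4    3  -3/2 ]
  [ -4  1  14  -21     6 ]
  [  0  0   0    0    -1 ]
  [  2  0  -8    3    -2 ]
Add 4 times r1 to r2.
  [ 1  0  -4   3  -3/2 ]
  [ 0  1  -2  -9     0 ]
  [ 0  0   0   0    -1 ]
  [ 2  0  -8   3    -2 ]
Subtract 2 times r1 from r4.
  [ 1  0  -4   3  -3/2 ]
  [ 0  1  -2  -9     0 ]
  [ 0  0   0   0    -1 ]
  [ 0  0   0  -3     1 ]
Swap r3 and r4.
  [ 1  0  -4   3  -3/2 ]
  [ 0  1  -2  -9     0 ]
  [ 0  0   0  -3     1 ]
  [ 0  0   0   0    -1 ]
Multiply r3 by -1/3.
  [ 1  0  -4   3  -3/2 ]
  [ 0  1  -2  -9     0 ]
  [ 0  0   0   1  -1/3 ]
  [ 0  0   0   0    -1 ]
Multiply r4 by -1.
  [ 1  0  -4   3  -3/2 ]
  [ 0  1  -2  -9     0 ]
  [ 0  0   0   1  -1/3 ]
  [ 0  0   0   0     1 ]
Add 1/3 times r4 to r3.
  [ 1  0  -4   3  -3/2 ]
  [ 0  1  -2  -9     0 ]
  [ 0  0   0   1     0 ]
  [ 0  0   0   0     1 ]
Add 3/2 times r4 to r1.
  [ 1  0  -4   3  0 ]
  [ 0  1  -2  -9  0 ]
  [ 0  0   0   1  0 ]
  [ 0  0   0   0  1 ]
Add 9 times r3 to r2.
  [ 1  0  -4  3  0 ]
  [ 0  1  -2  0  0 ]
  [ 0  0   0  1  0 ]
  [ 0  0   0  0  1 ]
Subtract 3 times r3 from r1.
  [ 1  0  -4  0  0 ]
  [ 0  1  -2  0  0 ]
  [ 0  0   0  1  0 ]
  [ 0  0   0  0  1 ]

[[1, 0, -4, 0, 0], [0, 1, -2, 0, 0], [0, 0, 0, 1, 0], [0, 0, 0, 0, 1]]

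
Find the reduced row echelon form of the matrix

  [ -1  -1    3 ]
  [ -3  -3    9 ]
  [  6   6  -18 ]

ρ1 := -1·ρ1
ρ2 := ρ2 + 3·ρ1
ρ3 := ρ3 − 6·ρ1

[[1, 1, -3], [0, 0, 0], [0, 0, 0]]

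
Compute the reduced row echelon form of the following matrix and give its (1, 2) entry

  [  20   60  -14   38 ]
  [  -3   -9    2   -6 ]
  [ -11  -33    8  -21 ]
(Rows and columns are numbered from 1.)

3

R1 := 1/20·R1
  [   1    3  -7/10  19/10 ]
  [  -3   -9      2     -6 ]
  [ -11  -33      8    -21 ]
R2 := R2 + 3·R1
  [   1    3  -7/10  19/10 ]
  [   0    0  -1/10  -3/10 ]
  [ -11  -33      8    -21 ]
R3 := R3 + 11·R1
  [ 1  3  -7/10  19/10 ]
  [ 0  0  -1/10  -3/10 ]
  [ 0  0   3/10  -1/10 ]
R2 := -10·R2
  [ 1  3  -7/10  19/10 ]
  [ 0  0      1      3 ]
  [ 0  0   3/10  -1/10 ]
R3 := R3 − 3/10·R2
  [ 1  3  -7/10  19/10 ]
  [ 0  0      1      3 ]
  [ 0  0      0     -1 ]
R3 := -1·R3
  [ 1  3  -7/10  19/10 ]
  [ 0  0      1      3 ]
  [ 0  0      0      1 ]
R2 := R2 − 3·R3
  [ 1  3  -7/10  19/10 ]
  [ 0  0      1      0 ]
  [ 0  0      0      1 ]
R1 := R1 − 19/10·R3
  [ 1  3  -7/10  0 ]
  [ 0  0      1  0 ]
  [ 0  0      0  1 ]
R1 := R1 + 7/10·R2
  [ 1  3  0  0 ]
  [ 0  0  1  0 ]
  [ 0  0  0  1 ]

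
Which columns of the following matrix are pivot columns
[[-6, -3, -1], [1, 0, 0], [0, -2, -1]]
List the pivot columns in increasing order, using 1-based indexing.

1, 2, 3

ρ1 := -1/6·ρ1
  [ 1  1/2  1/6 ]
  [ 1    0    0 ]
  [ 0   -2   -1 ]
ρ2 := ρ2 − ρ1
  [ 1   1/2   1/6 ]
  [ 0  -1/2  -1/6 ]
  [ 0    -2    -1 ]
ρ2 := -2·ρ2
  [ 1  1/2  1/6 ]
  [ 0    1  1/3 ]
  [ 0   -2   -1 ]
ρ3 := ρ3 + 2·ρ2
  [ 1  1/2   1/6 ]
  [ 0    1   1/3 ]
  [ 0    0  -1/3 ]
ρ3 := -3·ρ3
  [ 1  1/2  1/6 ]
  [ 0    1  1/3 ]
  [ 0    0    1 ]
ρ2 := ρ2 − 1/3·ρ3
  [ 1  1/2  1/6 ]
  [ 0    1    0 ]
  [ 0    0    1 ]
ρ1 := ρ1 − 1/6·ρ3
  [ 1  1/2  0 ]
  [ 0    1  0 ]
  [ 0    0  1 ]
ρ1 := ρ1 − 1/2·ρ2
  [ 1  0  0 ]
  [ 0  1  0 ]
  [ 0  0  1 ]
Pivot columns are the columns containing a leading 1.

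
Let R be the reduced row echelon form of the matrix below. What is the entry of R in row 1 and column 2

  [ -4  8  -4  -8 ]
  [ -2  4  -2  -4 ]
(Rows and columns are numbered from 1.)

-2

Multiply r1 by -1/4.
  [  1  -2   1   2 ]
  [ -2   4  -2  -4 ]
Add 2 times r1 to r2.
  [ 1  -2  1  2 ]
  [ 0   0  0  0 ]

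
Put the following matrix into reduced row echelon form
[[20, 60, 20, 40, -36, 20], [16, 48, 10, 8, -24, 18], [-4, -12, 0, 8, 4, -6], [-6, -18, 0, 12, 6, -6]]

[[1, 3, 0, -2, -1, 0], [0, 0, 1, 4, -4/5, 0], [0, 0, 0, 0, 0, 1], [0, 0, 0, 0, 0, 0]]

R1 -> 1/20·R1
  [  1    3   1   2  -9/5   1 ]
  [ 16   48  10   8   -24  18 ]
  [ -4  -12   0   8     4  -6 ]
  [ -6  -18   0  12     6  -6 ]
R2 -> R2 − 16·R1
  [  1    3   1    2  -9/5   1 ]
  [  0    0  -6  -24  24/5   2 ]
  [ -4  -12   0    8     4  -6 ]
  [ -6  -18   0   12     6  -6 ]
R3 -> R3 + 4·R1
  [  1    3   1    2   -9/5   1 ]
  [  0    0  -6  -24   24/5   2 ]
  [  0    0   4   16  -16/5  -2 ]
  [ -6  -18   0   12      6  -6 ]
R4 -> R4 + 6·R1
  [ 1  3   1    2   -9/5   1 ]
  [ 0  0  -6  -24   24/5   2 ]
  [ 0  0   4   16  -16/5  -2 ]
  [ 0  0   6   24  -24/5   0 ]
R2 -> -1/6·R2
  [ 1  3  1   2   -9/5     1 ]
  [ 0  0  1   4   -4/5  -1/3 ]
  [ 0  0  4  16  -16/5    -2 ]
  [ 0  0  6  24  -24/5     0 ]
R3 -> R3 − 4·R2
  [ 1  3  1   2   -9/5     1 ]
  [ 0  0  1   4   -4/5  -1/3 ]
  [ 0  0  0   0      0  -2/3 ]
  [ 0  0  6  24  -24/5     0 ]
R4 -> R4 − 6·R2
  [ 1  3  1  2  -9/5     1 ]
  [ 0  0  1  4  -4/5  -1/3 ]
  [ 0  0  0  0     0  -2/3 ]
  [ 0  0  0  0     0     2 ]
R3 -> -3/2·R3
  [ 1  3  1  2  -9/5     1 ]
  [ 0  0  1  4  -4/5  -1/3 ]
  [ 0  0  0  0     0     1 ]
  [ 0  0  0  0     0     2 ]
R4 -> R4 − 2·R3
  [ 1  3  1  2  -9/5     1 ]
  [ 0  0  1  4  -4/5  -1/3 ]
  [ 0  0  0  0     0     1 ]
  [ 0  0  0  0     0     0 ]
R2 -> R2 + 1/3·R3
  [ 1  3  1  2  -9/5  1 ]
  [ 0  0  1  4  -4/5  0 ]
  [ 0  0  0  0     0  1 ]
  [ 0  0  0  0     0  0 ]
R1 -> R1 − R3
  [ 1  3  1  2  -9/5  0 ]
  [ 0  0  1  4  -4/5  0 ]
  [ 0  0  0  0     0  1 ]
  [ 0  0  0  0     0  0 ]
R1 -> R1 − R2
  [ 1  3  0  -2    -1  0 ]
  [ 0  0  1   4  -4/5  0 ]
  [ 0  0  0   0     0  1 ]
  [ 0  0  0   0     0  0 ]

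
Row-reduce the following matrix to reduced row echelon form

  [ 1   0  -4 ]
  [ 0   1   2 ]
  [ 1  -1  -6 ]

ρ3 -> ρ3 − ρ1
  [ 1   0  -4 ]
  [ 0   1   2 ]
  [ 0  -1  -2 ]
ρ3 -> ρ3 + ρ2
  [ 1  0  -4 ]
  [ 0  1   2 ]
  [ 0  0   0 ]

[[1, 0, -4], [0, 1, 2], [0, 0, 0]]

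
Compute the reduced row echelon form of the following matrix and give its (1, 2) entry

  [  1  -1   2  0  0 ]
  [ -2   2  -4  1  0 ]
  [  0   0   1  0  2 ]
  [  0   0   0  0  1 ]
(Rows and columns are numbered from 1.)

-1

Add 2 times R1 to R2.
Swap R2 and R3.
Subtract 2 times R4 from R2.
Subtract 2 times R2 from R1.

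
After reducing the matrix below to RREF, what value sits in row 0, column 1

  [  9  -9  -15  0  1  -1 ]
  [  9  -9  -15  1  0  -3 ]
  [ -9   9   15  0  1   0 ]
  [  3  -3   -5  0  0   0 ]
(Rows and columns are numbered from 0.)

-1

R1 -> 1/9·R1
R2 -> R2 − 9·R1
R3 -> R3 + 9·R1
R4 -> R4 − 3·R1
R3 -> 1/2·R3
R4 -> R4 + 1/3·R3
R4 -> 6·R4
R3 -> R3 + 1/2·R4
R2 -> R2 + 2·R4
R1 -> R1 + 1/9·R4
R2 -> R2 + R3
R1 -> R1 − 1/9·R3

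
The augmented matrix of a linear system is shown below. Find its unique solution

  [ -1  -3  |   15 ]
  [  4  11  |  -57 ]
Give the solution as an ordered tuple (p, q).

R1 ← -1·R1
  [ 1   3  |  -15 ]
  [ 4  11  |  -57 ]
R2 ← R2 − 4·R1
  [ 1   3  |  -15 ]
  [ 0  -1  |    3 ]
R2 ← -1·R2
  [ 1  3  |  -15 ]
  [ 0  1  |   -3 ]
R1 ← R1 − 3·R2
  [ 1  0  |  -6 ]
  [ 0  1  |  -3 ]
Reading off the last column: p = -6, q = -3.

(-6, -3)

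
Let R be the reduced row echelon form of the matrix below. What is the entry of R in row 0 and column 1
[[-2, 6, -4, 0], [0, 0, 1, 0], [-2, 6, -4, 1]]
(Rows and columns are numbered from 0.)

Multiply R1 by -1/2.
  [  1  -3   2  0 ]
  [  0   0   1  0 ]
  [ -2   6  -4  1 ]
Add 2 times R1 to R3.
  [ 1  -3  2  0 ]
  [ 0   0  1  0 ]
  [ 0   0  0  1 ]
Subtract 2 times R2 from R1.
  [ 1  -3  0  0 ]
  [ 0   0  1  0 ]
  [ 0   0  0  1 ]

-3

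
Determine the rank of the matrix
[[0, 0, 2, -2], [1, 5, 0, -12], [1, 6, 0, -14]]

rank = 3

r1 <=> r2
r3 ← r3 − r1
r2 <=> r3
r3 ← 1/2·r3
r1 ← r1 − 5·r2
The reduced form has 3 nonzero rows.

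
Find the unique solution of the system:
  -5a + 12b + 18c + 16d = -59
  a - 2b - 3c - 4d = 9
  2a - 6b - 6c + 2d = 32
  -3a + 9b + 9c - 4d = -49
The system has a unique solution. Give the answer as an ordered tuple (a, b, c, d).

Form the augmented matrix and row-reduce:
  [ -5  12  18  16  |  -59 ]
  [  1  -2  -3  -4  |    9 ]
  [  2  -6  -6   2  |   32 ]
  [ -3   9   9  -4  |  -49 ]
R1 ← -1/5·R1
  [  1  -12/5  -18/5  -16/5  |  59/5 ]
  [  1     -2     -3     -4  |     9 ]
  [  2     -6     -6      2  |    32 ]
  [ -3      9      9     -4  |   -49 ]
R2 ← R2 − R1
  [  1  -12/5  -18/5  -16/5  |   59/5 ]
  [  0    2/5    3/5   -4/5  |  -14/5 ]
  [  2     -6     -6      2  |     32 ]
  [ -3      9      9     -4  |    -49 ]
R3 ← R3 − 2·R1
  [  1  -12/5  -18/5  -16/5  |   59/5 ]
  [  0    2/5    3/5   -4/5  |  -14/5 ]
  [  0   -6/5    6/5   42/5  |   42/5 ]
  [ -3      9      9     -4  |    -49 ]
R4 ← R4 + 3·R1
  [ 1  -12/5  -18/5  -16/5  |   59/5 ]
  [ 0    2/5    3/5   -4/5  |  -14/5 ]
  [ 0   -6/5    6/5   42/5  |   42/5 ]
  [ 0    9/5   -9/5  -68/5  |  -68/5 ]
R2 ← 5/2·R2
  [ 1  -12/5  -18/5  -16/5  |   59/5 ]
  [ 0      1    3/2     -2  |     -7 ]
  [ 0   -6/5    6/5   42/5  |   42/5 ]
  [ 0    9/5   -9/5  -68/5  |  -68/5 ]
R3 ← R3 + 6/5·R2
  [ 1  -12/5  -18/5  -16/5  |   59/5 ]
  [ 0      1    3/2     -2  |     -7 ]
  [ 0      0      3      6  |      0 ]
  [ 0    9/5   -9/5  -68/5  |  -68/5 ]
R4 ← R4 − 9/5·R2
  [ 1  -12/5  -18/5  -16/5  |  59/5 ]
  [ 0      1    3/2     -2  |    -7 ]
  [ 0      0      3      6  |     0 ]
  [ 0      0   -9/2    -10  |    -1 ]
R3 ← 1/3·R3
  [ 1  -12/5  -18/5  -16/5  |  59/5 ]
  [ 0      1    3/2     -2  |    -7 ]
  [ 0      0      1      2  |     0 ]
  [ 0      0   -9/2    -10  |    -1 ]
R4 ← R4 + 9/2·R3
  [ 1  -12/5  -18/5  -16/5  |  59/5 ]
  [ 0      1    3/2     -2  |    -7 ]
  [ 0      0      1      2  |     0 ]
  [ 0      0      0     -1  |    -1 ]
R4 ← -1·R4
  [ 1  -12/5  -18/5  -16/5  |  59/5 ]
  [ 0      1    3/2     -2  |    -7 ]
  [ 0      0      1      2  |     0 ]
  [ 0      0      0      1  |     1 ]
R3 ← R3 − 2·R4
  [ 1  -12/5  -18/5  -16/5  |  59/5 ]
  [ 0      1    3/2     -2  |    -7 ]
  [ 0      0      1      0  |    -2 ]
  [ 0      0      0      1  |     1 ]
R2 ← R2 + 2·R4
  [ 1  -12/5  -18/5  -16/5  |  59/5 ]
  [ 0      1    3/2      0  |    -5 ]
  [ 0      0      1      0  |    -2 ]
  [ 0      0      0      1  |     1 ]
R1 ← R1 + 16/5·R4
  [ 1  -12/5  -18/5  0  |  15 ]
  [ 0      1    3/2  0  |  -5 ]
  [ 0      0      1  0  |  -2 ]
  [ 0      0      0  1  |   1 ]
R2 ← R2 − 3/2·R3
  [ 1  -12/5  -18/5  0  |  15 ]
  [ 0      1      0  0  |  -2 ]
  [ 0      0      1  0  |  -2 ]
  [ 0      0      0  1  |   1 ]
R1 ← R1 + 18/5·R3
  [ 1  -12/5  0  0  |  39/5 ]
  [ 0      1  0  0  |    -2 ]
  [ 0      0  1  0  |    -2 ]
  [ 0      0  0  1  |     1 ]
R1 ← R1 + 12/5·R2
  [ 1  0  0  0  |   3 ]
  [ 0  1  0  0  |  -2 ]
  [ 0  0  1  0  |  -2 ]
  [ 0  0  0  1  |   1 ]
Reading off the last column: a = 3, b = -2, c = -2, d = 1.

(3, -2, -2, 1)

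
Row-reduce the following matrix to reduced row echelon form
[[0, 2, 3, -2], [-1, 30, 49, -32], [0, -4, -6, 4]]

R1 <-> R2
  [ -1  30  49  -32 ]
  [  0   2   3   -2 ]
  [  0  -4  -6    4 ]
R1 := -1·R1
  [ 1  -30  -49  32 ]
  [ 0    2    3  -2 ]
  [ 0   -4   -6   4 ]
R2 := 1/2·R2
  [ 1  -30  -49  32 ]
  [ 0    1  3/2  -1 ]
  [ 0   -4   -6   4 ]
R3 := R3 + 4·R2
  [ 1  -30  -49  32 ]
  [ 0    1  3/2  -1 ]
  [ 0    0    0   0 ]
R1 := R1 + 30·R2
  [ 1  0   -4   2 ]
  [ 0  1  3/2  -1 ]
  [ 0  0    0   0 ]

[[1, 0, -4, 2], [0, 1, 3/2, -1], [0, 0, 0, 0]]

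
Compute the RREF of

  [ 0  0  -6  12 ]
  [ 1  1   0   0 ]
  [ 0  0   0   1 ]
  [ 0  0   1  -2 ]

Swap R1 and R2.
Multiply R2 by -1/6.
Subtract R2 from R4.
Add 2 times R3 to R2.

[[1, 1, 0, 0], [0, 0, 1, 0], [0, 0, 0, 1], [0, 0, 0, 0]]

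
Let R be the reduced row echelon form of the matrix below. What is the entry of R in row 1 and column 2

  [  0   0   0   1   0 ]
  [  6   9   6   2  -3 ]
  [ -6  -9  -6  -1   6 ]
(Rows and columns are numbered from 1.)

3/2

r1 <=> r2
  [  6   9   6   2  -3 ]
  [  0   0   0   1   0 ]
  [ -6  -9  -6  -1   6 ]
r1 ← 1/6·r1
  [  1  3/2   1  1/3  -1/2 ]
  [  0    0   0    1     0 ]
  [ -6   -9  -6   -1     6 ]
r3 ← r3 + 6·r1
  [ 1  3/2  1  1/3  -1/2 ]
  [ 0    0  0    1     0 ]
  [ 0    0  0    1     3 ]
r3 ← r3 − r2
  [ 1  3/2  1  1/3  -1/2 ]
  [ 0    0  0    1     0 ]
  [ 0    0  0    0     3 ]
r3 ← 1/3·r3
  [ 1  3/2  1  1/3  -1/2 ]
  [ 0    0  0    1     0 ]
  [ 0    0  0    0     1 ]
r1 ← r1 + 1/2·r3
  [ 1  3/2  1  1/3  0 ]
  [ 0    0  0    1  0 ]
  [ 0    0  0    0  1 ]
r1 ← r1 − 1/3·r2
  [ 1  3/2  1  0  0 ]
  [ 0    0  0  1  0 ]
  [ 0    0  0  0  1 ]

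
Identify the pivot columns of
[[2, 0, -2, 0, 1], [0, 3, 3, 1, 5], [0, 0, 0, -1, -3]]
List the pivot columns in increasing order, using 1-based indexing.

r1 := 1/2·r1
  [ 1  0  -1   0  1/2 ]
  [ 0  3   3   1    5 ]
  [ 0  0   0  -1   -3 ]
r2 := 1/3·r2
  [ 1  0  -1    0  1/2 ]
  [ 0  1   1  1/3  5/3 ]
  [ 0  0   0   -1   -3 ]
r3 := -1·r3
  [ 1  0  -1    0  1/2 ]
  [ 0  1   1  1/3  5/3 ]
  [ 0  0   0    1    3 ]
r2 := r2 − 1/3·r3
  [ 1  0  -1  0  1/2 ]
  [ 0  1   1  0  2/3 ]
  [ 0  0   0  1    3 ]
Pivot columns are the columns containing a leading 1.

1, 2, 4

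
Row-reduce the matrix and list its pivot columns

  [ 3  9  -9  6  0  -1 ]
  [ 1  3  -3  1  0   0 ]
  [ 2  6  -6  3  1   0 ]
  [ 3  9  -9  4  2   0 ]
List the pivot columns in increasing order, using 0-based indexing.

0, 3, 4, 5

Multiply r1 by 1/3.
  [ 1  3  -3  2  0  -1/3 ]
  [ 1  3  -3  1  0     0 ]
  [ 2  6  -6  3  1     0 ]
  [ 3  9  -9  4  2     0 ]
Subtract r1 from r2.
  [ 1  3  -3   2  0  -1/3 ]
  [ 0  0   0  -1  0   1/3 ]
  [ 2  6  -6   3  1     0 ]
  [ 3  9  -9   4  2     0 ]
Subtract 2 times r1 from r3.
  [ 1  3  -3   2  0  -1/3 ]
  [ 0  0   0  -1  0   1/3 ]
  [ 0  0   0  -1  1   2/3 ]
  [ 3  9  -9   4  2     0 ]
Subtract 3 times r1 from r4.
  [ 1  3  -3   2  0  -1/3 ]
  [ 0  0   0  -1  0   1/3 ]
  [ 0  0   0  -1  1   2/3 ]
  [ 0  0   0  -2  2     1 ]
Multiply r2 by -1.
  [ 1  3  -3   2  0  -1/3 ]
  [ 0  0   0   1  0  -1/3 ]
  [ 0  0   0  -1  1   2/3 ]
  [ 0  0   0  -2  2     1 ]
Add r2 to r3.
  [ 1  3  -3   2  0  -1/3 ]
  [ 0  0   0   1  0  -1/3 ]
  [ 0  0   0   0  1   1/3 ]
  [ 0  0   0  -2  2     1 ]
Add 2 times r2 to r4.
  [ 1  3  -3  2  0  -1/3 ]
  [ 0  0   0  1  0  -1/3 ]
  [ 0  0   0  0  1   1/3 ]
  [ 0  0   0  0  2   1/3 ]
Subtract 2 times r3 from r4.
  [ 1  3  -3  2  0  -1/3 ]
  [ 0  0   0  1  0  -1/3 ]
  [ 0  0   0  0  1   1/3 ]
  [ 0  0   0  0  0  -1/3 ]
Multiply r4 by -3.
  [ 1  3  -3  2  0  -1/3 ]
  [ 0  0   0  1  0  -1/3 ]
  [ 0  0   0  0  1   1/3 ]
  [ 0  0   0  0  0     1 ]
Subtract 1/3 times r4 from r3.
  [ 1  3  -3  2  0  -1/3 ]
  [ 0  0   0  1  0  -1/3 ]
  [ 0  0   0  0  1     0 ]
  [ 0  0   0  0  0     1 ]
Add 1/3 times r4 to r2.
  [ 1  3  -3  2  0  -1/3 ]
  [ 0  0   0  1  0     0 ]
  [ 0  0   0  0  1     0 ]
  [ 0  0   0  0  0     1 ]
Add 1/3 times r4 to r1.
  [ 1  3  -3  2  0  0 ]
  [ 0  0   0  1  0  0 ]
  [ 0  0   0  0  1  0 ]
  [ 0  0   0  0  0  1 ]
Subtract 2 times r2 from r1.
  [ 1  3  -3  0  0  0 ]
  [ 0  0   0  1  0  0 ]
  [ 0  0   0  0  1  0 ]
  [ 0  0   0  0  0  1 ]
Pivot columns are the columns containing a leading 1.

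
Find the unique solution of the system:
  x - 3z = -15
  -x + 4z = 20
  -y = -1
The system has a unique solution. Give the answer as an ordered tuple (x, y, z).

(0, 1, 5)

Form the augmented matrix and row-reduce:
  [  1   0  -3  |  -15 ]
  [ -1   0   4  |   20 ]
  [  0  -1   0  |   -1 ]
R2 ← R2 + R1
  [ 1   0  -3  |  -15 ]
  [ 0   0   1  |    5 ]
  [ 0  -1   0  |   -1 ]
R2 <=> R3
  [ 1   0  -3  |  -15 ]
  [ 0  -1   0  |   -1 ]
  [ 0   0   1  |    5 ]
R2 ← -1·R2
  [ 1  0  -3  |  -15 ]
  [ 0  1   0  |    1 ]
  [ 0  0   1  |    5 ]
R1 ← R1 + 3·R3
  [ 1  0  0  |  0 ]
  [ 0  1  0  |  1 ]
  [ 0  0  1  |  5 ]
Reading off the last column: x = 0, y = 1, z = 5.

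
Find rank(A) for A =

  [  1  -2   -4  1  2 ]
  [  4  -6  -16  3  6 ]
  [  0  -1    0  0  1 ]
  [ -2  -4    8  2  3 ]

R2 := R2 − 4·R1
  [  1  -2  -4   1   2 ]
  [  0   2   0  -1  -2 ]
  [  0  -1   0   0   1 ]
  [ -2  -4   8   2   3 ]
R4 := R4 + 2·R1
  [ 1  -2  -4   1   2 ]
  [ 0   2   0  -1  -2 ]
  [ 0  -1   0   0   1 ]
  [ 0  -8   0   4   7 ]
R2 := 1/2·R2
  [ 1  -2  -4     1   2 ]
  [ 0   1   0  -1/2  -1 ]
  [ 0  -1   0     0   1 ]
  [ 0  -8   0     4   7 ]
R3 := R3 + R2
  [ 1  -2  -4     1   2 ]
  [ 0   1   0  -1/2  -1 ]
  [ 0   0   0  -1/2   0 ]
  [ 0  -8   0     4   7 ]
R4 := R4 + 8·R2
  [ 1  -2  -4     1   2 ]
  [ 0   1   0  -1/2  -1 ]
  [ 0   0   0  -1/2   0 ]
  [ 0   0   0     0  -1 ]
R3 := -2·R3
  [ 1  -2  -4     1   2 ]
  [ 0   1   0  -1/2  -1 ]
  [ 0   0   0     1   0 ]
  [ 0   0   0     0  -1 ]
R4 := -1·R4
  [ 1  -2  -4     1   2 ]
  [ 0   1   0  -1/2  -1 ]
  [ 0   0   0     1   0 ]
  [ 0   0   0     0   1 ]
R2 := R2 + R4
  [ 1  -2  -4     1  2 ]
  [ 0   1   0  -1/2  0 ]
  [ 0   0   0     1  0 ]
  [ 0   0   0     0  1 ]
R1 := R1 − 2·R4
  [ 1  -2  -4     1  0 ]
  [ 0   1   0  -1/2  0 ]
  [ 0   0   0     1  0 ]
  [ 0   0   0     0  1 ]
R2 := R2 + 1/2·R3
  [ 1  -2  -4  1  0 ]
  [ 0   1   0  0  0 ]
  [ 0   0   0  1  0 ]
  [ 0   0   0  0  1 ]
R1 := R1 − R3
  [ 1  -2  -4  0  0 ]
  [ 0   1   0  0  0 ]
  [ 0   0   0  1  0 ]
  [ 0   0   0  0  1 ]
R1 := R1 + 2·R2
  [ 1  0  -4  0  0 ]
  [ 0  1   0  0  0 ]
  [ 0  0   0  1  0 ]
  [ 0  0   0  0  1 ]
The reduced form has 4 nonzero rows.

rank = 4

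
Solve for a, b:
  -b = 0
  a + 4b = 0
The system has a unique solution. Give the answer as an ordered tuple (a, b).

(0, 0)

Form the augmented matrix and row-reduce:
  [ 0  -1  |  0 ]
  [ 1   4  |  0 ]
Swap ρ1 and ρ2.
Multiply ρ2 by -1.
Subtract 4 times ρ2 from ρ1.
Reading off the last column: a = 0, b = 0.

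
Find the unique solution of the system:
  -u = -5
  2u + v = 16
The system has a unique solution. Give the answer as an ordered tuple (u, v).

Form the augmented matrix and row-reduce:
  [ -1  0  |  -5 ]
  [  2  1  |  16 ]
ρ1 → -1·ρ1
  [ 1  0  |   5 ]
  [ 2  1  |  16 ]
ρ2 → ρ2 − 2·ρ1
  [ 1  0  |  5 ]
  [ 0  1  |  6 ]
Reading off the last column: u = 5, v = 6.

(5, 6)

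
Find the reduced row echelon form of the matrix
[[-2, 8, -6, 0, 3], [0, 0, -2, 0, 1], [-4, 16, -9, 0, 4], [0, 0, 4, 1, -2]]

R1 := -1/2·R1
R3 := R3 + 4·R1
R2 := -1/2·R2
R3 := R3 − 3·R2
R4 := R4 − 4·R2
R3 ↔ R4
R4 := -2·R4
R2 := R2 + 1/2·R4
R1 := R1 + 3/2·R4
R1 := R1 − 3·R2

[[1, -4, 0, 0, 0], [0, 0, 1, 0, 0], [0, 0, 0, 1, 0], [0, 0, 0, 0, 1]]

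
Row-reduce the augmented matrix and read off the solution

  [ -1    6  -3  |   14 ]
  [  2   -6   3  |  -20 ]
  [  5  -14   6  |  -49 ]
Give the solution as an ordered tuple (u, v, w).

(-6, 3/2, 1/3)

Multiply ρ1 by -1.
  [ 1   -6  3  |  -14 ]
  [ 2   -6  3  |  -20 ]
  [ 5  -14  6  |  -49 ]
Subtract 2 times ρ1 from ρ2.
  [ 1   -6   3  |  -14 ]
  [ 0    6  -3  |    8 ]
  [ 5  -14   6  |  -49 ]
Subtract 5 times ρ1 from ρ3.
  [ 1  -6   3  |  -14 ]
  [ 0   6  -3  |    8 ]
  [ 0  16  -9  |   21 ]
Multiply ρ2 by 1/6.
  [ 1  -6     3  |  -14 ]
  [ 0   1  -1/2  |  4/3 ]
  [ 0  16    -9  |   21 ]
Subtract 16 times ρ2 from ρ3.
  [ 1  -6     3  |   -14 ]
  [ 0   1  -1/2  |   4/3 ]
  [ 0   0    -1  |  -1/3 ]
Multiply ρ3 by -1.
  [ 1  -6     3  |  -14 ]
  [ 0   1  -1/2  |  4/3 ]
  [ 0   0     1  |  1/3 ]
Add 1/2 times ρ3 to ρ2.
  [ 1  -6  3  |  -14 ]
  [ 0   1  0  |  3/2 ]
  [ 0   0  1  |  1/3 ]
Subtract 3 times ρ3 from ρ1.
  [ 1  -6  0  |  -15 ]
  [ 0   1  0  |  3/2 ]
  [ 0   0  1  |  1/3 ]
Add 6 times ρ2 to ρ1.
  [ 1  0  0  |   -6 ]
  [ 0  1  0  |  3/2 ]
  [ 0  0  1  |  1/3 ]
Reading off the last column: u = -6, v = 3/2, w = 1/3.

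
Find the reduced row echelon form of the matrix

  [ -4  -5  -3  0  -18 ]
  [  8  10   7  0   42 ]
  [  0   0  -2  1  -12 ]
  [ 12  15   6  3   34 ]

[[1, 5/4, 0, 0, 0], [0, 0, 1, 0, 0], [0, 0, 0, 1, 0], [0, 0, 0, 0, 1]]

R1 -> -1/4·R1
  [  1  5/4  3/4  0  9/2 ]
  [  8   10    7  0   42 ]
  [  0    0   -2  1  -12 ]
  [ 12   15    6  3   34 ]
R2 -> R2 − 8·R1
  [  1  5/4  3/4  0  9/2 ]
  [  0    0    1  0    6 ]
  [  0    0   -2  1  -12 ]
  [ 12   15    6  3   34 ]
R4 -> R4 − 12·R1
  [ 1  5/4  3/4  0  9/2 ]
  [ 0    0    1  0    6 ]
  [ 0    0   -2  1  -12 ]
  [ 0    0   -3  3  -20 ]
R3 -> R3 + 2·R2
  [ 1  5/4  3/4  0  9/2 ]
  [ 0    0    1  0    6 ]
  [ 0    0    0  1    0 ]
  [ 0    0   -3  3  -20 ]
R4 -> R4 + 3·R2
  [ 1  5/4  3/4  0  9/2 ]
  [ 0    0    1  0    6 ]
  [ 0    0    0  1    0 ]
  [ 0    0    0  3   -2 ]
R4 -> R4 − 3·R3
  [ 1  5/4  3/4  0  9/2 ]
  [ 0    0    1  0    6 ]
  [ 0    0    0  1    0 ]
  [ 0    0    0  0   -2 ]
R4 -> -1/2·R4
  [ 1  5/4  3/4  0  9/2 ]
  [ 0    0    1  0    6 ]
  [ 0    0    0  1    0 ]
  [ 0    0    0  0    1 ]
R2 -> R2 − 6·R4
  [ 1  5/4  3/4  0  9/2 ]
  [ 0    0    1  0    0 ]
  [ 0    0    0  1    0 ]
  [ 0    0    0  0    1 ]
R1 -> R1 − 9/2·R4
  [ 1  5/4  3/4  0  0 ]
  [ 0    0    1  0  0 ]
  [ 0    0    0  1  0 ]
  [ 0    0    0  0  1 ]
R1 -> R1 − 3/4·R2
  [ 1  5/4  0  0  0 ]
  [ 0    0  1  0  0 ]
  [ 0    0  0  1  0 ]
  [ 0    0  0  0  1 ]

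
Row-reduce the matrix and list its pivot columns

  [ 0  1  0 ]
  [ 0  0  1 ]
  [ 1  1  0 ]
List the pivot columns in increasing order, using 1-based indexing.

1, 2, 3

Swap R1 and R3.
  [ 1  1  0 ]
  [ 0  0  1 ]
  [ 0  1  0 ]
Swap R2 and R3.
  [ 1  1  0 ]
  [ 0  1  0 ]
  [ 0  0  1 ]
Subtract R2 from R1.
  [ 1  0  0 ]
  [ 0  1  0 ]
  [ 0  0  1 ]
Pivot columns are the columns containing a leading 1.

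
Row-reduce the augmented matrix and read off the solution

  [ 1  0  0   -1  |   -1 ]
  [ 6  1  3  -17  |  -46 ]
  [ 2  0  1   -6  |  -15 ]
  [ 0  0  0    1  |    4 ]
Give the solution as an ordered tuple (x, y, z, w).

(3, -5, 3, 4)

R2 -> R2 − 6·R1
  [ 1  0  0   -1  |   -1 ]
  [ 0  1  3  -11  |  -40 ]
  [ 2  0  1   -6  |  -15 ]
  [ 0  0  0    1  |    4 ]
R3 -> R3 − 2·R1
  [ 1  0  0   -1  |   -1 ]
  [ 0  1  3  -11  |  -40 ]
  [ 0  0  1   -4  |  -13 ]
  [ 0  0  0    1  |    4 ]
R3 -> R3 + 4·R4
  [ 1  0  0   -1  |   -1 ]
  [ 0  1  3  -11  |  -40 ]
  [ 0  0  1    0  |    3 ]
  [ 0  0  0    1  |    4 ]
R2 -> R2 + 11·R4
  [ 1  0  0  -1  |  -1 ]
  [ 0  1  3   0  |   4 ]
  [ 0  0  1   0  |   3 ]
  [ 0  0  0   1  |   4 ]
R1 -> R1 + R4
  [ 1  0  0  0  |  3 ]
  [ 0  1  3  0  |  4 ]
  [ 0  0  1  0  |  3 ]
  [ 0  0  0  1  |  4 ]
R2 -> R2 − 3·R3
  [ 1  0  0  0  |   3 ]
  [ 0  1  0  0  |  -5 ]
  [ 0  0  1  0  |   3 ]
  [ 0  0  0  1  |   4 ]
Reading off the last column: x = 3, y = -5, z = 3, w = 4.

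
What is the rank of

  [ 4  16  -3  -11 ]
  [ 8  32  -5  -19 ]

rank = 2

R1 → 1/4·R1
  [ 1   4  -3/4  -11/4 ]
  [ 8  32    -5    -19 ]
R2 → R2 − 8·R1
  [ 1  4  -3/4  -11/4 ]
  [ 0  0     1      3 ]
R1 → R1 + 3/4·R2
  [ 1  4  0  -1/2 ]
  [ 0  0  1     3 ]
The reduced form has 2 nonzero rows.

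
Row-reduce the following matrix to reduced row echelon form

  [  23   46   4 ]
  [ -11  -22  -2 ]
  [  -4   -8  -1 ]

[[1, 2, 0], [0, 0, 1], [0, 0, 0]]

ρ1 := 1/23·ρ1
  [   1    2  4/23 ]
  [ -11  -22    -2 ]
  [  -4   -8    -1 ]
ρ2 := ρ2 + 11·ρ1
  [  1   2   4/23 ]
  [  0   0  -2/23 ]
  [ -4  -8     -1 ]
ρ3 := ρ3 + 4·ρ1
  [ 1  2   4/23 ]
  [ 0  0  -2/23 ]
  [ 0  0  -7/23 ]
ρ2 := -23/2·ρ2
  [ 1  2   4/23 ]
  [ 0  0      1 ]
  [ 0  0  -7/23 ]
ρ3 := ρ3 + 7/23·ρ2
  [ 1  2  4/23 ]
  [ 0  0     1 ]
  [ 0  0     0 ]
ρ1 := ρ1 − 4/23·ρ2
  [ 1  2  0 ]
  [ 0  0  1 ]
  [ 0  0  0 ]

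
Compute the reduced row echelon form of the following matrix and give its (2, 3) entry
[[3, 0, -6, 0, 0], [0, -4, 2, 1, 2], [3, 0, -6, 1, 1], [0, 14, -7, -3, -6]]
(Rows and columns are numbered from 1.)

-1/2

R1 ← 1/3·R1
  [ 1   0  -2   0   0 ]
  [ 0  -4   2   1   2 ]
  [ 3   0  -6   1   1 ]
  [ 0  14  -7  -3  -6 ]
R3 ← R3 − 3·R1
  [ 1   0  -2   0   0 ]
  [ 0  -4   2   1   2 ]
  [ 0   0   0   1   1 ]
  [ 0  14  -7  -3  -6 ]
R2 ← -1/4·R2
  [ 1   0    -2     0     0 ]
  [ 0   1  -1/2  -1/4  -1/2 ]
  [ 0   0     0     1     1 ]
  [ 0  14    -7    -3    -6 ]
R4 ← R4 − 14·R2
  [ 1  0    -2     0     0 ]
  [ 0  1  -1/2  -1/4  -1/2 ]
  [ 0  0     0     1     1 ]
  [ 0  0     0   1/2     1 ]
R4 ← R4 − 1/2·R3
  [ 1  0    -2     0     0 ]
  [ 0  1  -1/2  -1/4  -1/2 ]
  [ 0  0     0     1     1 ]
  [ 0  0     0     0   1/2 ]
R4 ← 2·R4
  [ 1  0    -2     0     0 ]
  [ 0  1  -1/2  -1/4  -1/2 ]
  [ 0  0     0     1     1 ]
  [ 0  0     0     0     1 ]
R3 ← R3 − R4
  [ 1  0    -2     0     0 ]
  [ 0  1  -1/2  -1/4  -1/2 ]
  [ 0  0     0     1     0 ]
  [ 0  0     0     0     1 ]
R2 ← R2 + 1/2·R4
  [ 1  0    -2     0  0 ]
  [ 0  1  -1/2  -1/4  0 ]
  [ 0  0     0     1  0 ]
  [ 0  0     0     0  1 ]
R2 ← R2 + 1/4·R3
  [ 1  0    -2  0  0 ]
  [ 0  1  -1/2  0  0 ]
  [ 0  0     0  1  0 ]
  [ 0  0     0  0  1 ]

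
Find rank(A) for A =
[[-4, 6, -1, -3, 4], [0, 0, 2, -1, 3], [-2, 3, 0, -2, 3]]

R1 := -1/4·R1
R3 := R3 + 2·R1
R2 := 1/2·R2
R3 := R3 − 1/2·R2
R3 := -4·R3
R2 := R2 + 1/2·R3
R1 := R1 − 3/4·R3
R1 := R1 − 1/4·R2
The reduced form has 3 nonzero rows.

rank = 3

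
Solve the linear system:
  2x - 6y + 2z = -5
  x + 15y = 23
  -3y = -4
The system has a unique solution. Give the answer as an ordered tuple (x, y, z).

Form the augmented matrix and row-reduce:
  [ 2  -6  2  |  -5 ]
  [ 1  15  0  |  23 ]
  [ 0  -3  0  |  -4 ]
ρ1 := 1/2·ρ1
  [ 1  -3  1  |  -5/2 ]
  [ 1  15  0  |    23 ]
  [ 0  -3  0  |    -4 ]
ρ2 := ρ2 − ρ1
  [ 1  -3   1  |  -5/2 ]
  [ 0  18  -1  |  51/2 ]
  [ 0  -3   0  |    -4 ]
ρ2 := 1/18·ρ2
  [ 1  -3      1  |   -5/2 ]
  [ 0   1  -1/18  |  17/12 ]
  [ 0  -3      0  |     -4 ]
ρ3 := ρ3 + 3·ρ2
  [ 1  -3      1  |   -5/2 ]
  [ 0   1  -1/18  |  17/12 ]
  [ 0   0   -1/6  |    1/4 ]
ρ3 := -6·ρ3
  [ 1  -3      1  |   -5/2 ]
  [ 0   1  -1/18  |  17/12 ]
  [ 0   0      1  |   -3/2 ]
ρ2 := ρ2 + 1/18·ρ3
  [ 1  -3  1  |  -5/2 ]
  [ 0   1  0  |   4/3 ]
  [ 0   0  1  |  -3/2 ]
ρ1 := ρ1 − ρ3
  [ 1  -3  0  |    -1 ]
  [ 0   1  0  |   4/3 ]
  [ 0   0  1  |  -3/2 ]
ρ1 := ρ1 + 3·ρ2
  [ 1  0  0  |     3 ]
  [ 0  1  0  |   4/3 ]
  [ 0  0  1  |  -3/2 ]
Reading off the last column: x = 3, y = 4/3, z = -3/2.

(3, 4/3, -3/2)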